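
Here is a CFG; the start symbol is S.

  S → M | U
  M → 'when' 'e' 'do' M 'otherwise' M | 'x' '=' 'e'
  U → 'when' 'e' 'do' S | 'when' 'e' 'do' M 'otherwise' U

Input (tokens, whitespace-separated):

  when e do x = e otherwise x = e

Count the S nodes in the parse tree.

1

[S [M when e do [M x = e] otherwise [M x = e]]]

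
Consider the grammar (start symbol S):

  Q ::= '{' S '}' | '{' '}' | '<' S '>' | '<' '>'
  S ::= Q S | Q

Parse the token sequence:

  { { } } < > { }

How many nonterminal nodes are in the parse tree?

[S [Q { [S [Q { }]] }] [S [Q < >] [S [Q { }]]]]

8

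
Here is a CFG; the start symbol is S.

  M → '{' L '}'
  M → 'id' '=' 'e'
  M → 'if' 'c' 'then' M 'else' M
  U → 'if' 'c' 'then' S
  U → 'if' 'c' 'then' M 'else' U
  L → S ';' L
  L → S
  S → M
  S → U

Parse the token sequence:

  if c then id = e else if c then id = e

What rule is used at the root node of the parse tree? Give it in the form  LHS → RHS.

[S [U if c then [M id = e] else [U if c then [S [M id = e]]]]]

S → U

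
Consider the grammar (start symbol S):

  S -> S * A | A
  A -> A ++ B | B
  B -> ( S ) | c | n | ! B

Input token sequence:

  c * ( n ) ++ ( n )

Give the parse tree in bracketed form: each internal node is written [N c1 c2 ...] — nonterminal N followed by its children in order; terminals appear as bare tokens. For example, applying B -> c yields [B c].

[S [S [A [B c]]] * [A [A [B ( [S [A [B n]]] )]] ++ [B ( [S [A [B n]]] )]]]

S
S * A
A * A
B * A
c * A
c * A ++ B
c * B ++ B
c * ( S ) ++ B
c * ( A ) ++ B
c * ( B ) ++ B
c * ( n ) ++ B
c * ( n ) ++ ( S )
c * ( n ) ++ ( A )
c * ( n ) ++ ( B )
c * ( n ) ++ ( n )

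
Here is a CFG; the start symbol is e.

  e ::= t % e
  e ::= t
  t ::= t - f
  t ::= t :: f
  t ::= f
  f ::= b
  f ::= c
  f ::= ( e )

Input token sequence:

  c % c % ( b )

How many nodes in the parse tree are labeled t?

[e [t [f c]] % [e [t [f c]] % [e [t [f ( [e [t [f b]]] )]]]]]

4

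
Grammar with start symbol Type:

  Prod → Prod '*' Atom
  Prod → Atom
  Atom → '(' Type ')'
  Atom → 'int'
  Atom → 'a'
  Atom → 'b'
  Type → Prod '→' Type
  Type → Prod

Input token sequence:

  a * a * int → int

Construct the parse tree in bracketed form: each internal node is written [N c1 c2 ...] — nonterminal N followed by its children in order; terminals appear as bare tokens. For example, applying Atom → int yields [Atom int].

Type
Prod → Type
Prod * Atom → Type
Prod * Atom * Atom → Type
Atom * Atom * Atom → Type
a * Atom * Atom → Type
a * a * Atom → Type
a * a * int → Type
a * a * int → Prod
a * a * int → Atom
a * a * int → int

[Type [Prod [Prod [Prod [Atom a]] * [Atom a]] * [Atom int]] → [Type [Prod [Atom int]]]]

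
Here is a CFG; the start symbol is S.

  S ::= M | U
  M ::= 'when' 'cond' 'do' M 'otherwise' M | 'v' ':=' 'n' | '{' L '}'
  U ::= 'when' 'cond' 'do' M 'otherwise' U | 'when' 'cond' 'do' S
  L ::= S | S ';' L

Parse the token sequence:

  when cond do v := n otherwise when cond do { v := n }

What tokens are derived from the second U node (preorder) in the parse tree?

when cond do { v := n }

[S [U when cond do [M v := n] otherwise [U when cond do [S [M { [L [S [M v := n]]] }]]]]]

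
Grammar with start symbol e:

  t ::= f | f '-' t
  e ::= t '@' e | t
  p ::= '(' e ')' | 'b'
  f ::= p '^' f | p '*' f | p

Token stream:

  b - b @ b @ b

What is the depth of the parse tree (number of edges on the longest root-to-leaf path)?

[e [t [f [p b]] - [t [f [p b]]]] @ [e [t [f [p b]]] @ [e [t [f [p b]]]]]]

6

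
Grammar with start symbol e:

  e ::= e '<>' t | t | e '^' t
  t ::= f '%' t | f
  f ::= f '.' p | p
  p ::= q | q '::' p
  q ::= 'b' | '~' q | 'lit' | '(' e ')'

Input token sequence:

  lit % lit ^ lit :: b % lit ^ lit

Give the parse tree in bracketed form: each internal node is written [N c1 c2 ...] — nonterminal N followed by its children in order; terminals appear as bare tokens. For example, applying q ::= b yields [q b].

[e [e [e [t [f [p [q lit]]] % [t [f [p [q lit]]]]]] ^ [t [f [p [q lit] :: [p [q b]]]] % [t [f [p [q lit]]]]]] ^ [t [f [p [q lit]]]]]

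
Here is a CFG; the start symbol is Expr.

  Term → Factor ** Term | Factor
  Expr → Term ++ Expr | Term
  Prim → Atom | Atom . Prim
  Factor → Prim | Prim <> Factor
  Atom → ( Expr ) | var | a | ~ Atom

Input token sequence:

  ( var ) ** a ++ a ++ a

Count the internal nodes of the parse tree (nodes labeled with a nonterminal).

[Expr [Term [Factor [Prim [Atom ( [Expr [Term [Factor [Prim [Atom var]]]]] )]]] ** [Term [Factor [Prim [Atom a]]]]] ++ [Expr [Term [Factor [Prim [Atom a]]]] ++ [Expr [Term [Factor [Prim [Atom a]]]]]]]

24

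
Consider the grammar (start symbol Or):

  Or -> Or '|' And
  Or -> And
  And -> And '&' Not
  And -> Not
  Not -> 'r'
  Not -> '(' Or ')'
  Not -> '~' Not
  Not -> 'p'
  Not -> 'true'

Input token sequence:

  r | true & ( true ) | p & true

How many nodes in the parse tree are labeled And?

6

[Or [Or [Or [And [Not r]]] | [And [And [Not true]] & [Not ( [Or [And [Not true]]] )]]] | [And [And [Not p]] & [Not true]]]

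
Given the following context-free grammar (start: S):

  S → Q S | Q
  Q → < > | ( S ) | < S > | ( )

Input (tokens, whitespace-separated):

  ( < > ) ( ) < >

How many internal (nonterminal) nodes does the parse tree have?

[S [Q ( [S [Q < >]] )] [S [Q ( )] [S [Q < >]]]]

8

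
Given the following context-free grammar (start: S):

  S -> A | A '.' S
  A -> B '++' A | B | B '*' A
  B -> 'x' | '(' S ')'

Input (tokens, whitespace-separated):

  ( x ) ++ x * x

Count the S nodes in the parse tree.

[S [A [B ( [S [A [B x]]] )] ++ [A [B x] * [A [B x]]]]]

2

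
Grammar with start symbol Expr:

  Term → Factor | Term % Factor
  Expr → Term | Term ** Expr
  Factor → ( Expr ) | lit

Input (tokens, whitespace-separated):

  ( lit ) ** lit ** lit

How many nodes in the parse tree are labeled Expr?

4

[Expr [Term [Factor ( [Expr [Term [Factor lit]]] )]] ** [Expr [Term [Factor lit]] ** [Expr [Term [Factor lit]]]]]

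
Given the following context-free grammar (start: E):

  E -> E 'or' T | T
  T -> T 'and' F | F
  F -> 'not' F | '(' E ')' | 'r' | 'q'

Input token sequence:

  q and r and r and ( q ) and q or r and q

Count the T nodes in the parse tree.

8

[E [E [T [T [T [T [T [F q]] and [F r]] and [F r]] and [F ( [E [T [F q]]] )]] and [F q]]] or [T [T [F r]] and [F q]]]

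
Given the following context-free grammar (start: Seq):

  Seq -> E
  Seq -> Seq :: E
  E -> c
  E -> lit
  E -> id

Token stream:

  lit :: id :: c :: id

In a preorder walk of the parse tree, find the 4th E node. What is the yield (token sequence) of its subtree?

id

[Seq [Seq [Seq [Seq [E lit]] :: [E id]] :: [E c]] :: [E id]]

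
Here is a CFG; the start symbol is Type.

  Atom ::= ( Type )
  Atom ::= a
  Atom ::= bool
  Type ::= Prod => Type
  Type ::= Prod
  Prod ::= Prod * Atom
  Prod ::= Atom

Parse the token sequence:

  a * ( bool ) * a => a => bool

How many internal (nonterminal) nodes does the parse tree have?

[Type [Prod [Prod [Prod [Atom a]] * [Atom ( [Type [Prod [Atom bool]]] )]] * [Atom a]] => [Type [Prod [Atom a]] => [Type [Prod [Atom bool]]]]]

16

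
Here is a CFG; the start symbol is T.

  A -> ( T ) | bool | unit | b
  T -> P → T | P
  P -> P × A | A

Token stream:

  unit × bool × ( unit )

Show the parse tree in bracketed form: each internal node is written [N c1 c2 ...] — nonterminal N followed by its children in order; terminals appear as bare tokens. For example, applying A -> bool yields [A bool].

[T [P [P [P [A unit]] × [A bool]] × [A ( [T [P [A unit]]] )]]]

T
P
P × A
P × A × A
A × A × A
unit × A × A
unit × bool × A
unit × bool × ( T )
unit × bool × ( P )
unit × bool × ( A )
unit × bool × ( unit )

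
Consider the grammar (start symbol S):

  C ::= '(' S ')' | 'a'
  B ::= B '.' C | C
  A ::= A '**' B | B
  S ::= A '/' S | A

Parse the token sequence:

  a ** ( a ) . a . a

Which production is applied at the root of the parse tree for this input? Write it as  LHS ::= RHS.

[S [A [A [B [C a]]] ** [B [B [B [C ( [S [A [B [C a]]]] )]] . [C a]] . [C a]]]]

S ::= A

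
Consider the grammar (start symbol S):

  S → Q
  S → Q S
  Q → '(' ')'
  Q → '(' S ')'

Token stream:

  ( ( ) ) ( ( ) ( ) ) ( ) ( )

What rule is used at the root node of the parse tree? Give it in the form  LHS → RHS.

S → Q S

[S [Q ( [S [Q ( )]] )] [S [Q ( [S [Q ( )] [S [Q ( )]]] )] [S [Q ( )] [S [Q ( )]]]]]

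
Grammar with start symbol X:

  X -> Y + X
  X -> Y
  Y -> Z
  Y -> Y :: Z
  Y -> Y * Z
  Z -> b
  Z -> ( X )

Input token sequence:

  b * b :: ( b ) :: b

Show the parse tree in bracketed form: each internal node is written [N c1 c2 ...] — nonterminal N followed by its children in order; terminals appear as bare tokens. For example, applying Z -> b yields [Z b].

X
Y
Y :: Z
Y :: Z :: Z
Y * Z :: Z :: Z
Z * Z :: Z :: Z
b * Z :: Z :: Z
b * b :: Z :: Z
b * b :: ( X ) :: Z
b * b :: ( Y ) :: Z
b * b :: ( Z ) :: Z
b * b :: ( b ) :: Z
b * b :: ( b ) :: b

[X [Y [Y [Y [Y [Z b]] * [Z b]] :: [Z ( [X [Y [Z b]]] )]] :: [Z b]]]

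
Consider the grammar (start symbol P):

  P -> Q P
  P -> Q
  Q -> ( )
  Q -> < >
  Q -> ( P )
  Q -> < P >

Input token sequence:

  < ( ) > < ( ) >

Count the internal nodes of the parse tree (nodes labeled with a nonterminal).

8

[P [Q < [P [Q ( )]] >] [P [Q < [P [Q ( )]] >]]]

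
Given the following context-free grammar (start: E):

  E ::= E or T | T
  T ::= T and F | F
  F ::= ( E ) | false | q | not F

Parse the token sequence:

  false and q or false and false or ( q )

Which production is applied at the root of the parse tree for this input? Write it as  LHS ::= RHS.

[E [E [E [T [T [F false]] and [F q]]] or [T [T [F false]] and [F false]]] or [T [F ( [E [T [F q]]] )]]]

E ::= E or T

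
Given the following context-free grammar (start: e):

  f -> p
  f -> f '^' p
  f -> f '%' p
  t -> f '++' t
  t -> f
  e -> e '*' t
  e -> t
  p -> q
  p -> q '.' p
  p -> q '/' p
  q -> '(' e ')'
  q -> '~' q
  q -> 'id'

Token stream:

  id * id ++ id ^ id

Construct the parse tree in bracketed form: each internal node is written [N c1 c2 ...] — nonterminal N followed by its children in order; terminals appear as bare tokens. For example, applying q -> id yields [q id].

e
e * t
t * t
f * t
p * t
q * t
id * t
id * f ++ t
id * p ++ t
id * q ++ t
id * id ++ t
id * id ++ f
id * id ++ f ^ p
id * id ++ p ^ p
id * id ++ q ^ p
id * id ++ id ^ p
id * id ++ id ^ q
id * id ++ id ^ id

[e [e [t [f [p [q id]]]]] * [t [f [p [q id]]] ++ [t [f [f [p [q id]]] ^ [p [q id]]]]]]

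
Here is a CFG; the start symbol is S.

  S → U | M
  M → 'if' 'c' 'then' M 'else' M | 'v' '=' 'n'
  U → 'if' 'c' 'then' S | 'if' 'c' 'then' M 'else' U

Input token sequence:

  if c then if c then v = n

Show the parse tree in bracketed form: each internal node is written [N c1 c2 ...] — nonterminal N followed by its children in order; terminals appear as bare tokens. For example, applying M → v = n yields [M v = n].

[S [U if c then [S [U if c then [S [M v = n]]]]]]

S
U
if c then S
if c then U
if c then if c then S
if c then if c then M
if c then if c then v = n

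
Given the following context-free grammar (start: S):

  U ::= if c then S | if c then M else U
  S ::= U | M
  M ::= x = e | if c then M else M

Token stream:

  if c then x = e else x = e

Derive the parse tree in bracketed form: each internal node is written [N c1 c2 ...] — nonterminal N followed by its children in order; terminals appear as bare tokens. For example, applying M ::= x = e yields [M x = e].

S
M
if c then M else M
if c then x = e else M
if c then x = e else x = e

[S [M if c then [M x = e] else [M x = e]]]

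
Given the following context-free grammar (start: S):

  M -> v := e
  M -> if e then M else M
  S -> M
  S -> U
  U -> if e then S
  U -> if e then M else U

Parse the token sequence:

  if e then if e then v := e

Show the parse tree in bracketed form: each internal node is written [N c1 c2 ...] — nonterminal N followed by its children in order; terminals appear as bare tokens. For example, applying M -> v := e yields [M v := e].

S
U
if e then S
if e then U
if e then if e then S
if e then if e then M
if e then if e then v := e

[S [U if e then [S [U if e then [S [M v := e]]]]]]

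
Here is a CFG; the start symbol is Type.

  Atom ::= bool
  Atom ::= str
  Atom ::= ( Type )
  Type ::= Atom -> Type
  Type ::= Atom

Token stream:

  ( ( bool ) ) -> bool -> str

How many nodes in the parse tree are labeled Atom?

5

[Type [Atom ( [Type [Atom ( [Type [Atom bool]] )]] )] -> [Type [Atom bool] -> [Type [Atom str]]]]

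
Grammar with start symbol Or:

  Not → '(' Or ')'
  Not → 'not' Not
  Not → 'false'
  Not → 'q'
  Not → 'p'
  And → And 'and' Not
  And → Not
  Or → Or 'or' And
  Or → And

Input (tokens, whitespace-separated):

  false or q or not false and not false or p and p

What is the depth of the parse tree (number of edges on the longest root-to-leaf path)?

6

[Or [Or [Or [Or [And [Not false]]] or [And [Not q]]] or [And [And [Not not [Not false]]] and [Not not [Not false]]]] or [And [And [Not p]] and [Not p]]]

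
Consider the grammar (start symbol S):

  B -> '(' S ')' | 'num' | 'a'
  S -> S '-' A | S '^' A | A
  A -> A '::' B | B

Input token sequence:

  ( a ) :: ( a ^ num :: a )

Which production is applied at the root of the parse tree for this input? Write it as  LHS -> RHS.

S -> A

[S [A [A [B ( [S [A [B a]]] )]] :: [B ( [S [S [A [B a]]] ^ [A [A [B num]] :: [B a]]] )]]]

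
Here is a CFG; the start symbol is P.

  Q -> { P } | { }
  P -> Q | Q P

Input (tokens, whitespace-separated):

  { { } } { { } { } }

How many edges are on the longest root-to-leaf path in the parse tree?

6

[P [Q { [P [Q { }]] }] [P [Q { [P [Q { }] [P [Q { }]]] }]]]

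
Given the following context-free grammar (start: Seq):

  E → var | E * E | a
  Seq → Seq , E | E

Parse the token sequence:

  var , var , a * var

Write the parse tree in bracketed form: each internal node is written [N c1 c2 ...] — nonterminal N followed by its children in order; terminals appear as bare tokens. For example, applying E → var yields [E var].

[Seq [Seq [Seq [E var]] , [E var]] , [E [E a] * [E var]]]

Seq
Seq , E
Seq , E , E
E , E , E
var , E , E
var , var , E
var , var , E * E
var , var , a * E
var , var , a * var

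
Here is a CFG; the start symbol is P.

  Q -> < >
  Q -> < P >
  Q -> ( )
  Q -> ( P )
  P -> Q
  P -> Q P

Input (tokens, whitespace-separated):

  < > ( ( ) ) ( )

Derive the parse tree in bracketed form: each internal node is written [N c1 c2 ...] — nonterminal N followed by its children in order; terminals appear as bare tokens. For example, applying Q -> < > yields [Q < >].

P
Q P
< > P
< > Q P
< > ( P ) P
< > ( Q ) P
< > ( ( ) ) P
< > ( ( ) ) Q
< > ( ( ) ) ( )

[P [Q < >] [P [Q ( [P [Q ( )]] )] [P [Q ( )]]]]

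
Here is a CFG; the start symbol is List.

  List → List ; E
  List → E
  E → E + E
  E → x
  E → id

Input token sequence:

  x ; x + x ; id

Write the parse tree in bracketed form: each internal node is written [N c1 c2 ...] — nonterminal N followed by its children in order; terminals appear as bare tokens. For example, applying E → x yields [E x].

[List [List [List [E x]] ; [E [E x] + [E x]]] ; [E id]]

List
List ; E
List ; E ; E
E ; E ; E
x ; E ; E
x ; E + E ; E
x ; x + E ; E
x ; x + x ; E
x ; x + x ; id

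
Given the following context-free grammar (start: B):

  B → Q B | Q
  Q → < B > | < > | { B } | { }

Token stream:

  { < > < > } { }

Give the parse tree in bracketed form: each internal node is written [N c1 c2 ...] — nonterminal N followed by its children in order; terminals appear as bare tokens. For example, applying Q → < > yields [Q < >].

B
Q B
{ B } B
{ Q B } B
{ < > B } B
{ < > Q } B
{ < > < > } B
{ < > < > } Q
{ < > < > } { }

[B [Q { [B [Q < >] [B [Q < >]]] }] [B [Q { }]]]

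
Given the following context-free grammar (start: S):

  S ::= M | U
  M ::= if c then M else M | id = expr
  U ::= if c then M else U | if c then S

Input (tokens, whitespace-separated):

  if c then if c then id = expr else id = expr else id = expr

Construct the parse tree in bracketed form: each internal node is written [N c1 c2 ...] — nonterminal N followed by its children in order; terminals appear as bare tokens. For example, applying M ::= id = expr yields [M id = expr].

[S [M if c then [M if c then [M id = expr] else [M id = expr]] else [M id = expr]]]

S
M
if c then M else M
if c then if c then M else M else M
if c then if c then id = expr else M else M
if c then if c then id = expr else id = expr else M
if c then if c then id = expr else id = expr else id = expr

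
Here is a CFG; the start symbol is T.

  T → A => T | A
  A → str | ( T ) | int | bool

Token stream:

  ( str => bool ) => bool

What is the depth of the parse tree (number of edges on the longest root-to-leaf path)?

5

[T [A ( [T [A str] => [T [A bool]]] )] => [T [A bool]]]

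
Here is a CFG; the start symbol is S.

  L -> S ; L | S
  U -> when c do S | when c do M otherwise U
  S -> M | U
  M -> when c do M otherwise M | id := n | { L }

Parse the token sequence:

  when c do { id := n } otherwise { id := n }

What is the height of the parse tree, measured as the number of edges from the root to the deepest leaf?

6

[S [M when c do [M { [L [S [M id := n]]] }] otherwise [M { [L [S [M id := n]]] }]]]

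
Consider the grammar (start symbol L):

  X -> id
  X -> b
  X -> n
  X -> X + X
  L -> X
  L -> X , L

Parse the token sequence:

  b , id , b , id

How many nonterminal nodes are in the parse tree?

[L [X b] , [L [X id] , [L [X b] , [L [X id]]]]]

8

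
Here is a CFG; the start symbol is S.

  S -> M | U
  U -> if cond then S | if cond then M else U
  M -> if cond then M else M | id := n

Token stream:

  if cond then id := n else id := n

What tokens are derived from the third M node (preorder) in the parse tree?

[S [M if cond then [M id := n] else [M id := n]]]

id := n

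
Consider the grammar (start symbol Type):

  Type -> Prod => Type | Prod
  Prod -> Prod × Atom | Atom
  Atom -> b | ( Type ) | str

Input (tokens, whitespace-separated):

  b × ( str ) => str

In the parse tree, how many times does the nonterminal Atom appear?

4

[Type [Prod [Prod [Atom b]] × [Atom ( [Type [Prod [Atom str]]] )]] => [Type [Prod [Atom str]]]]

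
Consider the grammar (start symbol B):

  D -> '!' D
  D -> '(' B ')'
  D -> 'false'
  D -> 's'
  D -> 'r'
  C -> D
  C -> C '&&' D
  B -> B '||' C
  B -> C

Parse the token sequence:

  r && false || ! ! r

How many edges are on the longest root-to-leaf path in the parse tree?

5

[B [B [C [C [D r]] && [D false]]] || [C [D ! [D ! [D r]]]]]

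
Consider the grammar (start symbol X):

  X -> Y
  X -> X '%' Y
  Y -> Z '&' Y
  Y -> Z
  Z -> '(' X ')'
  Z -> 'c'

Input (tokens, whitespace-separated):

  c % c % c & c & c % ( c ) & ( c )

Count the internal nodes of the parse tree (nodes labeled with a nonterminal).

24

[X [X [X [X [Y [Z c]]] % [Y [Z c]]] % [Y [Z c] & [Y [Z c] & [Y [Z c]]]]] % [Y [Z ( [X [Y [Z c]]] )] & [Y [Z ( [X [Y [Z c]]] )]]]]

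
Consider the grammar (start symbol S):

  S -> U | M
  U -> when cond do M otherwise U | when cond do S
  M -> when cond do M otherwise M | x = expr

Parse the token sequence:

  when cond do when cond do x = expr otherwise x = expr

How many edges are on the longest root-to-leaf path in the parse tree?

[S [U when cond do [S [M when cond do [M x = expr] otherwise [M x = expr]]]]]

5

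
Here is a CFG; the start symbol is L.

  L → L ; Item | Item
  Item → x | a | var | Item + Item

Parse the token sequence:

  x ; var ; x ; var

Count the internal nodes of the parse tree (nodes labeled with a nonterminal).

8

[L [L [L [L [Item x]] ; [Item var]] ; [Item x]] ; [Item var]]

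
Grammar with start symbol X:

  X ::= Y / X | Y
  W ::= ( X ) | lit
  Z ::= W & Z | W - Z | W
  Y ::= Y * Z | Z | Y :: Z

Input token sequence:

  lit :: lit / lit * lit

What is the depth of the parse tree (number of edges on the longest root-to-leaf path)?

6

[X [Y [Y [Z [W lit]]] :: [Z [W lit]]] / [X [Y [Y [Z [W lit]]] * [Z [W lit]]]]]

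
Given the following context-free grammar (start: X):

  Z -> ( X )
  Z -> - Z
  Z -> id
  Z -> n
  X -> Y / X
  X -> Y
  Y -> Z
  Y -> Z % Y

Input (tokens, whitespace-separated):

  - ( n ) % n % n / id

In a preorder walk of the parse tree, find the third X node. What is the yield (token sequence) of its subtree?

id

[X [Y [Z - [Z ( [X [Y [Z n]]] )]] % [Y [Z n] % [Y [Z n]]]] / [X [Y [Z id]]]]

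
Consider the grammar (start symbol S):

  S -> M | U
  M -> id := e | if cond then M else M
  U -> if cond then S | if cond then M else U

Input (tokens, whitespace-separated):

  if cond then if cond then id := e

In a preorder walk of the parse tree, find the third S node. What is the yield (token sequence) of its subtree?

id := e

[S [U if cond then [S [U if cond then [S [M id := e]]]]]]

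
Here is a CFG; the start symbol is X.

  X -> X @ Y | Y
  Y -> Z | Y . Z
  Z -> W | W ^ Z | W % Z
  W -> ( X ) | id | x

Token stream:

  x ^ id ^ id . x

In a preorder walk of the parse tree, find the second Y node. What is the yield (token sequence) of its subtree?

[X [Y [Y [Z [W x] ^ [Z [W id] ^ [Z [W id]]]]] . [Z [W x]]]]

x ^ id ^ id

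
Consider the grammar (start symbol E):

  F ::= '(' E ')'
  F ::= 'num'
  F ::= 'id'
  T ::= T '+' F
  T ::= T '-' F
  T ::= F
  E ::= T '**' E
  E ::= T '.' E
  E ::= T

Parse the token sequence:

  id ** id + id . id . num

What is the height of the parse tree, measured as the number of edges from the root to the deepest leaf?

6

[E [T [F id]] ** [E [T [T [F id]] + [F id]] . [E [T [F id]] . [E [T [F num]]]]]]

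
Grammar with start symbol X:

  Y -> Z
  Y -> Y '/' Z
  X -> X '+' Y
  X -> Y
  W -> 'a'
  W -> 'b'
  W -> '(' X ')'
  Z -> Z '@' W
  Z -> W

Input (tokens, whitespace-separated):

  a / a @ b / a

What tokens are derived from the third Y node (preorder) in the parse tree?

a

[X [Y [Y [Y [Z [W a]]] / [Z [Z [W a]] @ [W b]]] / [Z [W a]]]]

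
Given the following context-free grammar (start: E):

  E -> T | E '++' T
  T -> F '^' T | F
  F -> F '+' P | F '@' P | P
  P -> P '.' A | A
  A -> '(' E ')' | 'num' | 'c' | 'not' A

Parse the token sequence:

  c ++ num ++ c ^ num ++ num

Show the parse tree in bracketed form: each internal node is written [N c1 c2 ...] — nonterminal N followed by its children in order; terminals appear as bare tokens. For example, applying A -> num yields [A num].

[E [E [E [E [T [F [P [A c]]]]] ++ [T [F [P [A num]]]]] ++ [T [F [P [A c]]] ^ [T [F [P [A num]]]]]] ++ [T [F [P [A num]]]]]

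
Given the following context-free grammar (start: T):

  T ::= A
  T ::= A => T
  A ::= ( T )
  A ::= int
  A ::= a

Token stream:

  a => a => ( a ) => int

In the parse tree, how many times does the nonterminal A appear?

5

[T [A a] => [T [A a] => [T [A ( [T [A a]] )] => [T [A int]]]]]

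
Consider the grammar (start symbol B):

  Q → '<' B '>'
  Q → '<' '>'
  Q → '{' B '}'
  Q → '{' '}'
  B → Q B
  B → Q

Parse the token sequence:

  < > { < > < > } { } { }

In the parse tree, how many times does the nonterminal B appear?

[B [Q < >] [B [Q { [B [Q < >] [B [Q < >]]] }] [B [Q { }] [B [Q { }]]]]]

6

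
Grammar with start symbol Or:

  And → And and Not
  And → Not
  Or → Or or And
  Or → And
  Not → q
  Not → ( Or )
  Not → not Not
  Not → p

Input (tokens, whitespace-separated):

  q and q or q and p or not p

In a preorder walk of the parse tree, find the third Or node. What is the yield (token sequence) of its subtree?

[Or [Or [Or [And [And [Not q]] and [Not q]]] or [And [And [Not q]] and [Not p]]] or [And [Not not [Not p]]]]

q and q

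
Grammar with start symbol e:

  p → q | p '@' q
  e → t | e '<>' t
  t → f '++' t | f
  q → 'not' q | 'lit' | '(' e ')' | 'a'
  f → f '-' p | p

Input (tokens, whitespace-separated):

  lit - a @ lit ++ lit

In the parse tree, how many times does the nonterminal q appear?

4

[e [t [f [f [p [q lit]]] - [p [p [q a]] @ [q lit]]] ++ [t [f [p [q lit]]]]]]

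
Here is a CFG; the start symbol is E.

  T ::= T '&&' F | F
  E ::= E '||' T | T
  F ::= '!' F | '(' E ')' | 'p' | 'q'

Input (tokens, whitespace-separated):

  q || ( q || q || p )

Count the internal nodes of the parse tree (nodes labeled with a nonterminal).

15

[E [E [T [F q]]] || [T [F ( [E [E [E [T [F q]]] || [T [F q]]] || [T [F p]]] )]]]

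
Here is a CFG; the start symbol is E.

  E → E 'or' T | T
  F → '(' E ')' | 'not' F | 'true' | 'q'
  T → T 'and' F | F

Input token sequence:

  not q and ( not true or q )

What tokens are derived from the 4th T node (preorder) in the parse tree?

[E [T [T [F not [F q]]] and [F ( [E [E [T [F not [F true]]]] or [T [F q]]] )]]]

q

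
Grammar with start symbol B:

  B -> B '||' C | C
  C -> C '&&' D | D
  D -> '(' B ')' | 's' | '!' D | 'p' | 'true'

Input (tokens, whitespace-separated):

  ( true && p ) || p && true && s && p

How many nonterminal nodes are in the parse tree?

17

[B [B [C [D ( [B [C [C [D true]] && [D p]]] )]]] || [C [C [C [C [D p]] && [D true]] && [D s]] && [D p]]]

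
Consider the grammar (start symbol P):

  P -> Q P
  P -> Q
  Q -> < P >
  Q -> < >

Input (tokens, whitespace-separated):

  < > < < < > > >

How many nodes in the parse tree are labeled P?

[P [Q < >] [P [Q < [P [Q < [P [Q < >]] >]] >]]]

4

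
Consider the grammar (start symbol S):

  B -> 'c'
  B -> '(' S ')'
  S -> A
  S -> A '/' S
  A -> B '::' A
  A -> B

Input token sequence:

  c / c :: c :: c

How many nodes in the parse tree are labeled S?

[S [A [B c]] / [S [A [B c] :: [A [B c] :: [A [B c]]]]]]

2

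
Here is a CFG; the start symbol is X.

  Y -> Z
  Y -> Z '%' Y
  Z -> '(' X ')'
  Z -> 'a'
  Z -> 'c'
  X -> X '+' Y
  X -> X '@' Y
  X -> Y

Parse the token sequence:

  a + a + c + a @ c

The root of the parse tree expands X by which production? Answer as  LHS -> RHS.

X -> X '@' Y

[X [X [X [X [X [Y [Z a]]] + [Y [Z a]]] + [Y [Z c]]] + [Y [Z a]]] @ [Y [Z c]]]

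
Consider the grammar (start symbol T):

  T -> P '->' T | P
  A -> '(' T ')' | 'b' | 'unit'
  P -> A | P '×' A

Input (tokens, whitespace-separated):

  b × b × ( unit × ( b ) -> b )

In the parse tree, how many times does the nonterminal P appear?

7

[T [P [P [P [A b]] × [A b]] × [A ( [T [P [P [A unit]] × [A ( [T [P [A b]]] )]] -> [T [P [A b]]]] )]]]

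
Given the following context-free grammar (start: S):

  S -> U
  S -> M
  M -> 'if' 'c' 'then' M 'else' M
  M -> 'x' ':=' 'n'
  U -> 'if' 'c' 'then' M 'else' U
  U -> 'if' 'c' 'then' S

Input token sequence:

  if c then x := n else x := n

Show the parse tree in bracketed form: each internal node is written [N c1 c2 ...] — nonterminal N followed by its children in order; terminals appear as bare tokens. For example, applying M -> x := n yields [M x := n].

S
M
if c then M else M
if c then x := n else M
if c then x := n else x := n

[S [M if c then [M x := n] else [M x := n]]]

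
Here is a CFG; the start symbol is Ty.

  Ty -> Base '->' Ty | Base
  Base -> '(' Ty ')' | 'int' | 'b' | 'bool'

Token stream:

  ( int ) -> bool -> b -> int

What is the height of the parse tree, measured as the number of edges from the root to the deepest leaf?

[Ty [Base ( [Ty [Base int]] )] -> [Ty [Base bool] -> [Ty [Base b] -> [Ty [Base int]]]]]

5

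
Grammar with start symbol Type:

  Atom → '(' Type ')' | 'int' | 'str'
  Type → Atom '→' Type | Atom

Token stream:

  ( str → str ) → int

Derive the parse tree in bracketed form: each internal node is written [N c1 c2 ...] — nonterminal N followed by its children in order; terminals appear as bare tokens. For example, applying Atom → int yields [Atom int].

[Type [Atom ( [Type [Atom str] → [Type [Atom str]]] )] → [Type [Atom int]]]

Type
Atom → Type
( Type ) → Type
( Atom → Type ) → Type
( str → Type ) → Type
( str → Atom ) → Type
( str → str ) → Type
( str → str ) → Atom
( str → str ) → int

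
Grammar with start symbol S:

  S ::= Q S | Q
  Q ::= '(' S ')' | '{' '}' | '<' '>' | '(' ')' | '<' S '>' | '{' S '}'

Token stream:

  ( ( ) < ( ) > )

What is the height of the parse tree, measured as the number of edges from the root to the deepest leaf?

[S [Q ( [S [Q ( )] [S [Q < [S [Q ( )]] >]]] )]]

7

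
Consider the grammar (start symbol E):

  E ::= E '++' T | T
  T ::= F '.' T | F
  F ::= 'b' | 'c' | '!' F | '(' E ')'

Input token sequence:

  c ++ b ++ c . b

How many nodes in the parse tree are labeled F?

4

[E [E [E [T [F c]]] ++ [T [F b]]] ++ [T [F c] . [T [F b]]]]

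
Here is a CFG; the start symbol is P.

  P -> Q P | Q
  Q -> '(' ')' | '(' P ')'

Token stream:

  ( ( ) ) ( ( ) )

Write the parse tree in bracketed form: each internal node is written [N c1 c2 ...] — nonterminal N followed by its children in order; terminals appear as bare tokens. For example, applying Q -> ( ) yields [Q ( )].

[P [Q ( [P [Q ( )]] )] [P [Q ( [P [Q ( )]] )]]]

P
Q P
( P ) P
( Q ) P
( ( ) ) P
( ( ) ) Q
( ( ) ) ( P )
( ( ) ) ( Q )
( ( ) ) ( ( ) )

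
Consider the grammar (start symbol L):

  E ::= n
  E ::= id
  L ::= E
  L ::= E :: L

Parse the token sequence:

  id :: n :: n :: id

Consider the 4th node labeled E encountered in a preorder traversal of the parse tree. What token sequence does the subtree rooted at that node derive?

[L [E id] :: [L [E n] :: [L [E n] :: [L [E id]]]]]

id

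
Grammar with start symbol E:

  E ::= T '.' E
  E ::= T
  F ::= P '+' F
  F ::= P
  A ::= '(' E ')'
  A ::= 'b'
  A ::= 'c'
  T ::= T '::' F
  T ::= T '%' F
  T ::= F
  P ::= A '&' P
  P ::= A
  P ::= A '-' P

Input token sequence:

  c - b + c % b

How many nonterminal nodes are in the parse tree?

[E [T [T [F [P [A c] - [P [A b]]] + [F [P [A c]]]]] % [F [P [A b]]]]]

14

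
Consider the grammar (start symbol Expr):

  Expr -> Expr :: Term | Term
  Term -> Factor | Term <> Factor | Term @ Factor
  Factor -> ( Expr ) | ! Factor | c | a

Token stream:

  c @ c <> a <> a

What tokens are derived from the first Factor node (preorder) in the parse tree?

c

[Expr [Term [Term [Term [Term [Factor c]] @ [Factor c]] <> [Factor a]] <> [Factor a]]]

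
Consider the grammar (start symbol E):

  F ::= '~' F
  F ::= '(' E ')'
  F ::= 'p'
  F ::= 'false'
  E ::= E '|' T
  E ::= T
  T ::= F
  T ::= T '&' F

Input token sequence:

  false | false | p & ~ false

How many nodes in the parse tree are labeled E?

3

[E [E [E [T [F false]]] | [T [F false]]] | [T [T [F p]] & [F ~ [F false]]]]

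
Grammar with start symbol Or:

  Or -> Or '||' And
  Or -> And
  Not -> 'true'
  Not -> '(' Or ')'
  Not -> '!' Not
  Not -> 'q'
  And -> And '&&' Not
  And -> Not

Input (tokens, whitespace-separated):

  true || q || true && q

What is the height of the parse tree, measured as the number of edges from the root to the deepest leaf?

5

[Or [Or [Or [And [Not true]]] || [And [Not q]]] || [And [And [Not true]] && [Not q]]]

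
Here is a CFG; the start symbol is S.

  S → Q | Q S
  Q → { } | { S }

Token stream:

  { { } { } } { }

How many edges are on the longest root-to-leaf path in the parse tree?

5

[S [Q { [S [Q { }] [S [Q { }]]] }] [S [Q { }]]]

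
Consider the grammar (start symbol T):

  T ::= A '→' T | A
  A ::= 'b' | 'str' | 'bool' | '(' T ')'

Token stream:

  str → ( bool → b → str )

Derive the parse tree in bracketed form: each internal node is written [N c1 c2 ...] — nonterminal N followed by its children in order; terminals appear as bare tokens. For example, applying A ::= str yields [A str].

T
A → T
str → T
str → A
str → ( T )
str → ( A → T )
str → ( bool → T )
str → ( bool → A → T )
str → ( bool → b → T )
str → ( bool → b → A )
str → ( bool → b → str )

[T [A str] → [T [A ( [T [A bool] → [T [A b] → [T [A str]]]] )]]]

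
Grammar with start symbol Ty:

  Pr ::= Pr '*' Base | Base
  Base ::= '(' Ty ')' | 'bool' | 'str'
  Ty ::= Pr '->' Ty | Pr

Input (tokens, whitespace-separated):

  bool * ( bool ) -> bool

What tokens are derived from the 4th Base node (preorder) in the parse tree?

bool

[Ty [Pr [Pr [Base bool]] * [Base ( [Ty [Pr [Base bool]]] )]] -> [Ty [Pr [Base bool]]]]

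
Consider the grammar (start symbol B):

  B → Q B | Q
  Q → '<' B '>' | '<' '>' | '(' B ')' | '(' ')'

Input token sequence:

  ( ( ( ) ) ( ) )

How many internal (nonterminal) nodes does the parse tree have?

[B [Q ( [B [Q ( [B [Q ( )]] )] [B [Q ( )]]] )]]

8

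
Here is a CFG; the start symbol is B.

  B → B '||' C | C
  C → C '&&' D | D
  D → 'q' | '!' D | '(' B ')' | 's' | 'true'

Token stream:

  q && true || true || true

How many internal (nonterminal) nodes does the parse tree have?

11

[B [B [B [C [C [D q]] && [D true]]] || [C [D true]]] || [C [D true]]]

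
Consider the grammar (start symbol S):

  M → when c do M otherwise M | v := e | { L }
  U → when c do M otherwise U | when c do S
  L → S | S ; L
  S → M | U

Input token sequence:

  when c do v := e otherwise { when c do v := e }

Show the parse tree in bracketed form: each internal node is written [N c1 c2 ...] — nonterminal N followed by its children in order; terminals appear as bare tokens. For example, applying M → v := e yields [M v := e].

[S [M when c do [M v := e] otherwise [M { [L [S [U when c do [S [M v := e]]]]] }]]]

S
M
when c do M otherwise M
when c do v := e otherwise M
when c do v := e otherwise { L }
when c do v := e otherwise { S }
when c do v := e otherwise { U }
when c do v := e otherwise { when c do S }
when c do v := e otherwise { when c do M }
when c do v := e otherwise { when c do v := e }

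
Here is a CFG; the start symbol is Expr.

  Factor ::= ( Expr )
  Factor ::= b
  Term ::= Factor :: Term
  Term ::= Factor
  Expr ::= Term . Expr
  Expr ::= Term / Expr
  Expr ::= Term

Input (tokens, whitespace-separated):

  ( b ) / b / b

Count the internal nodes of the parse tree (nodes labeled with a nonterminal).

12

[Expr [Term [Factor ( [Expr [Term [Factor b]]] )]] / [Expr [Term [Factor b]] / [Expr [Term [Factor b]]]]]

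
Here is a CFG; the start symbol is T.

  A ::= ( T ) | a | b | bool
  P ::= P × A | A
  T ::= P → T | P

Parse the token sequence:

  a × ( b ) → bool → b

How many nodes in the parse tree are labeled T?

[T [P [P [A a]] × [A ( [T [P [A b]]] )]] → [T [P [A bool]] → [T [P [A b]]]]]

4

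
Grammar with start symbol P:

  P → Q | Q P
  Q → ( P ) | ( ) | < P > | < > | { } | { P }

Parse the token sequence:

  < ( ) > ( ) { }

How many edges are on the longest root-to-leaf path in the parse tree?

[P [Q < [P [Q ( )]] >] [P [Q ( )] [P [Q { }]]]]

4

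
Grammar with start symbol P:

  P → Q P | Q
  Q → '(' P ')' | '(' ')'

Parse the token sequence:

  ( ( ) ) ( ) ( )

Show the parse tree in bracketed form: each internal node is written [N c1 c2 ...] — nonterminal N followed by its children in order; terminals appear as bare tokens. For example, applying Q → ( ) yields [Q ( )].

P
Q P
( P ) P
( Q ) P
( ( ) ) P
( ( ) ) Q P
( ( ) ) ( ) P
( ( ) ) ( ) Q
( ( ) ) ( ) ( )

[P [Q ( [P [Q ( )]] )] [P [Q ( )] [P [Q ( )]]]]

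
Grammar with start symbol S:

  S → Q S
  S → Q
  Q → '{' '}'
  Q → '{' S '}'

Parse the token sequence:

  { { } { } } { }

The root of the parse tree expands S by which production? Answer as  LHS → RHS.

S → Q S

[S [Q { [S [Q { }] [S [Q { }]]] }] [S [Q { }]]]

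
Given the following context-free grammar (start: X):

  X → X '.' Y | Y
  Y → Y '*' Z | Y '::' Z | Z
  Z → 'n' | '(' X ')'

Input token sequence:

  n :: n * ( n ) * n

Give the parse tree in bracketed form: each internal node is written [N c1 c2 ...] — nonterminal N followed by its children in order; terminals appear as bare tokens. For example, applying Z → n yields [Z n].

X
Y
Y * Z
Y * Z * Z
Y :: Z * Z * Z
Z :: Z * Z * Z
n :: Z * Z * Z
n :: n * Z * Z
n :: n * ( X ) * Z
n :: n * ( Y ) * Z
n :: n * ( Z ) * Z
n :: n * ( n ) * Z
n :: n * ( n ) * n

[X [Y [Y [Y [Y [Z n]] :: [Z n]] * [Z ( [X [Y [Z n]]] )]] * [Z n]]]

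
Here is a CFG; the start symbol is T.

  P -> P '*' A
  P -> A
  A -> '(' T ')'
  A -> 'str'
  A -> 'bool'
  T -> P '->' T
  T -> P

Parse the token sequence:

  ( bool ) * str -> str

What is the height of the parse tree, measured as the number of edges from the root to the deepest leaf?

7

[T [P [P [A ( [T [P [A bool]]] )]] * [A str]] -> [T [P [A str]]]]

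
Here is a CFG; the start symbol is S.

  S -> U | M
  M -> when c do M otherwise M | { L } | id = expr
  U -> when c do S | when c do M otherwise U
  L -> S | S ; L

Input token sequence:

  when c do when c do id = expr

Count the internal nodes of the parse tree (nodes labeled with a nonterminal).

[S [U when c do [S [U when c do [S [M id = expr]]]]]]

6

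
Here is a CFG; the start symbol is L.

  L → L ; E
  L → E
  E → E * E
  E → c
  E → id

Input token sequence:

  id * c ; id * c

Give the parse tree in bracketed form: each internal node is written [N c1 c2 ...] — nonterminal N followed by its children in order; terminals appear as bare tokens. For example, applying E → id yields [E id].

L
L ; E
E ; E
E * E ; E
id * E ; E
id * c ; E
id * c ; E * E
id * c ; id * E
id * c ; id * c

[L [L [E [E id] * [E c]]] ; [E [E id] * [E c]]]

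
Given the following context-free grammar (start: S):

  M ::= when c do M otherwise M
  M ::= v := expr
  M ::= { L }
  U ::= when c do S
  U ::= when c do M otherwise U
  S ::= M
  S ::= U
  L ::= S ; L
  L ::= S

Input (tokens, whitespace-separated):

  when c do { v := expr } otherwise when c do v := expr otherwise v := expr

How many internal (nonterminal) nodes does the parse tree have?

9

[S [M when c do [M { [L [S [M v := expr]]] }] otherwise [M when c do [M v := expr] otherwise [M v := expr]]]]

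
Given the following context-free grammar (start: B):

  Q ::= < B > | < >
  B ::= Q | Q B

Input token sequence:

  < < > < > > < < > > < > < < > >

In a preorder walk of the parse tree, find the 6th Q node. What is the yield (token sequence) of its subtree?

< >

[B [Q < [B [Q < >] [B [Q < >]]] >] [B [Q < [B [Q < >]] >] [B [Q < >] [B [Q < [B [Q < >]] >]]]]]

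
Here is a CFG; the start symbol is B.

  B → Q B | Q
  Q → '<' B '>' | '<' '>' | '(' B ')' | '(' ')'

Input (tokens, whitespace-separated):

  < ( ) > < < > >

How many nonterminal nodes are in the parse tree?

[B [Q < [B [Q ( )]] >] [B [Q < [B [Q < >]] >]]]

8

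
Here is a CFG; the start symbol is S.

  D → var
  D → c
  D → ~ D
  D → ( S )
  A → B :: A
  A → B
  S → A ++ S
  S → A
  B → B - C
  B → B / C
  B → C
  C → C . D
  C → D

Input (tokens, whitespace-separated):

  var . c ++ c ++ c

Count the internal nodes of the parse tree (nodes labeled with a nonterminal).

17

[S [A [B [C [C [D var]] . [D c]]]] ++ [S [A [B [C [D c]]]] ++ [S [A [B [C [D c]]]]]]]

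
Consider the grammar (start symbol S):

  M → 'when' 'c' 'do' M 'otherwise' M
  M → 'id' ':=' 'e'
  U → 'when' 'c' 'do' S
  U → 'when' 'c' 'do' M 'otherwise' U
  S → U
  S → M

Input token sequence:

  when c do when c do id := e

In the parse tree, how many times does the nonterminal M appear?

1

[S [U when c do [S [U when c do [S [M id := e]]]]]]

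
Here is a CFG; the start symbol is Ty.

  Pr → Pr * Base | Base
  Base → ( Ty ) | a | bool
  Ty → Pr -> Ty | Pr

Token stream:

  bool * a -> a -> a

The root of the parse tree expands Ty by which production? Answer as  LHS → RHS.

Ty → Pr -> Ty

[Ty [Pr [Pr [Base bool]] * [Base a]] -> [Ty [Pr [Base a]] -> [Ty [Pr [Base a]]]]]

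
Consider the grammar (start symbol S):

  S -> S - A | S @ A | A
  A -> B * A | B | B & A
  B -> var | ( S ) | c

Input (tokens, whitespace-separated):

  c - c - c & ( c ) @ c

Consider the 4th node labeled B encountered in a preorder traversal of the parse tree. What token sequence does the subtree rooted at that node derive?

( c )

[S [S [S [S [A [B c]]] - [A [B c]]] - [A [B c] & [A [B ( [S [A [B c]]] )]]]] @ [A [B c]]]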